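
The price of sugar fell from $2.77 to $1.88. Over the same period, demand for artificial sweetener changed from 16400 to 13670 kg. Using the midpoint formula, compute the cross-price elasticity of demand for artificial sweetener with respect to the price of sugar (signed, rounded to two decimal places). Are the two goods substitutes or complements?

%ΔQ_{artificial sweetener} = (13670 − 16400)/avg = -2730/15035 = -0.181576…
%ΔP_{sugar} = (1.88 − 2.77)/avg = -0.89/2.325 = -0.382795…
E_cross = (-2730/15035) / (-0.89/2.325) = 0.4743…
E_cross > 0 ⇒ the goods are substitutes.

0.47; substitutes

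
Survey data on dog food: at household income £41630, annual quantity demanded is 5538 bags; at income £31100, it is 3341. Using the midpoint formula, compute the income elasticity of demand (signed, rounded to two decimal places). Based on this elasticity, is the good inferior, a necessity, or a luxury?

1.71; luxury

%ΔQ = (3341 − 5538)/[( 5538 + 3341)/2] = -2197/4439.5 = -0.494875…
%ΔIncome = (31100 − 41630)/[( 41630 + 31100)/2] = -10530/36365 = -0.289564…
E_income = (-2197/4439.5) / (-10530/36365) = 1.7090…
E_income > 1 ⇒ normal good, luxury.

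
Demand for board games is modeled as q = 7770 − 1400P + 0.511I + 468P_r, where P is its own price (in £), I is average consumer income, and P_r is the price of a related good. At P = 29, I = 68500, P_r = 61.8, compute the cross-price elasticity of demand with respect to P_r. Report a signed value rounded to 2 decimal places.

0.93

At the given values, q = 7770 − 1400(29) + 0.511(68500) + 468(61.8) = 31095.9.
∂q/∂P_r = 468.
E = (468) × (61.8/31095.9) = 0.9301…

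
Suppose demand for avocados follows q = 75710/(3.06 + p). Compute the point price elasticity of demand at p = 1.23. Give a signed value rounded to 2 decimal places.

dq/dp = −75710/(3.06 + p)² = -4113.76. At p = 1.23, q = 17648.
Ed = (dq/dp)·(p/q) = (-4113.76) × (1.23/17648) = -0.2867…

-0.29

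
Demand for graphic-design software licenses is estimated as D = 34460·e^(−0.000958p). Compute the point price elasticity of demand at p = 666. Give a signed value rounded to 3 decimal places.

dD/dp = −0.000958·D = -17.4417. At p = 666, D = 18206.4.
Ed = (dD/dp)·(p/D) = (-17.4417) × (666/18206.4) = -0.63802…

-0.638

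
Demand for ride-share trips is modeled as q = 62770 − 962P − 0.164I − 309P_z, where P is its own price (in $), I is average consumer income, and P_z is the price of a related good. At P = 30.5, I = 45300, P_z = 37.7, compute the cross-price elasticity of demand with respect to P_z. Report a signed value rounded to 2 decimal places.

At the given values, q = 62770 − 962(30.5) − 0.164(45300) − 309(37.7) = 14350.5.
∂q/∂P_z = -309.
E = (-309) × (37.7/14350.5) = -0.8117…

-0.81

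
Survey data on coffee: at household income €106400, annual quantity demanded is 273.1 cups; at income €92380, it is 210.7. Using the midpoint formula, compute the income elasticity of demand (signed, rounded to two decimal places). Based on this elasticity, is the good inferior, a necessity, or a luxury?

%ΔQ = (210.7 − 273.1)/[( 273.1 + 210.7)/2] = -62.4/241.9 = -0.257957…
%ΔIncome = (92380 − 106400)/[( 106400 + 92380)/2] = -14020/99390 = -0.141060…
E_income = (-62.4/241.9) / (-14020/99390) = 1.8287…
E_income > 1 ⇒ normal good, luxury.

1.83; luxury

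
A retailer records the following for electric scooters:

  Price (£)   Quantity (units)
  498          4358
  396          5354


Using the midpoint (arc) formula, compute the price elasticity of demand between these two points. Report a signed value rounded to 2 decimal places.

-0.90

%ΔQ = (5354 − 4358) / [(4358 + 5354)/2] = 996/4856 = 0.205107…
%ΔP = (396 − 498) / [(498 + 396)/2] = -102/447 = -0.228187…
Arc Ed = %ΔQ / %ΔP = (996/4856) / (-102/447) = -0.8988…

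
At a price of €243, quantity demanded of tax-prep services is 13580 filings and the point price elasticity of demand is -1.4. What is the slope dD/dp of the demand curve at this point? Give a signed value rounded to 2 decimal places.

Ed = (dD/dp)·(p/D) ⇒ dD/dp = Ed·D/p = (-1.4)·13580/243 = -78.2386…

-78.24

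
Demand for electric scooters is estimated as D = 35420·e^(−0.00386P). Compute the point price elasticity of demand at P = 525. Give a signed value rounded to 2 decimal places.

dD/dP = −0.00386·D = -18.0193. At P = 525, D = 4668.21.
Ed = (dD/dP)·(P/D) = (-18.0193) × (525/4668.21) = -2.0265

-2.03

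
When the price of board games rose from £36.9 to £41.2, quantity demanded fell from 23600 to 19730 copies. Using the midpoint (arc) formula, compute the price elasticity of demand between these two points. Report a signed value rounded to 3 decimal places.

%ΔQ = (19730 − 23600) / [(23600 + 19730)/2] = -3870/21665 = -0.178629…
%ΔP = (41.2 − 36.9) / [(36.9 + 41.2)/2] = 4.3/39.05 = 0.110115…
Arc Ed = %ΔQ / %ΔP = (-3870/21665) / (4.3/39.05) = -1.62220…

-1.622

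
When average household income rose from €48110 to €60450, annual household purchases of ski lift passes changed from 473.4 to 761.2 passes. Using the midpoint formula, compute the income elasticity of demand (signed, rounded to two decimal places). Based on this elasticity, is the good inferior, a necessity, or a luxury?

%ΔQ = (761.2 − 473.4)/[( 473.4 + 761.2)/2] = 287.8/617.3 = 0.466223…
%ΔIncome = (60450 − 48110)/[( 48110 + 60450)/2] = 12340/54280 = 0.227339…
E_income = (287.8/617.3) / (12340/54280) = 2.0507…
E_income > 1 ⇒ normal good, luxury.

2.05; luxury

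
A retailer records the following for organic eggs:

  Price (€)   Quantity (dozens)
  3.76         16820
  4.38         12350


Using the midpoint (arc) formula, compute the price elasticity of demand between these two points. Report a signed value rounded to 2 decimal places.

-2.01

%ΔQ = (12350 − 16820) / [(16820 + 12350)/2] = -4470/14585 = -0.306479…
%ΔP = (4.38 − 3.76) / [(3.76 + 4.38)/2] = 0.62/4.07 = 0.152334…
Arc Ed = %ΔQ / %ΔP = (-4470/14585) / (0.62/4.07) = -2.0118…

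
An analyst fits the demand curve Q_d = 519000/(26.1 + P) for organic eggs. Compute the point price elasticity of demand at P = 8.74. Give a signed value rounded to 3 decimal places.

-0.251

dQ_d/dP = −519000/(26.1 + P)² = -427.574. At P = 8.74, Q_d = 14896.7.
Ed = (dQ_d/dP)·(P/Q_d) = (-427.574) × (8.74/14896.7) = -0.25086…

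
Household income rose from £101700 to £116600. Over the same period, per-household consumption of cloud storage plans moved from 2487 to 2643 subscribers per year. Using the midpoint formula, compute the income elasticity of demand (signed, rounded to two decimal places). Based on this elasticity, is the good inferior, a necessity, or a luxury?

0.45; necessity

%ΔQ = (2643 − 2487)/[( 2487 + 2643)/2] = 156/2565 = 0.060818…
%ΔIncome = (116600 − 101700)/[( 101700 + 116600)/2] = 14900/109150 = 0.136509…
E_income = (156/2565) / (14900/109150) = 0.4455…
0 < E_income < 1 ⇒ normal good, necessity.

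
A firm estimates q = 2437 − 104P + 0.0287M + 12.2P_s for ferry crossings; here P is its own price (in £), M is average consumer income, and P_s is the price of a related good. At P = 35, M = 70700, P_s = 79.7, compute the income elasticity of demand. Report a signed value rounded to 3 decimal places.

1.128

At the given values, q = 2437 − 104(35) + 0.0287(70700) + 12.2(79.7) = 1798.43.
∂q/∂M = 0.0287.
E = (0.0287) × (70700/1798.43) = 1.12825…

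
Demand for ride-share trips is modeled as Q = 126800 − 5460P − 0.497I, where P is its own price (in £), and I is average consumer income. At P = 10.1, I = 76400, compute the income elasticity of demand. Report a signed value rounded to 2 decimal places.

At the given values, Q = 126800 − 5460(10.1) − 0.497(76400) = 33683.2.
∂Q/∂I = -0.497.
E = (-0.497) × (76400/33683.2) = -1.1272…

-1.13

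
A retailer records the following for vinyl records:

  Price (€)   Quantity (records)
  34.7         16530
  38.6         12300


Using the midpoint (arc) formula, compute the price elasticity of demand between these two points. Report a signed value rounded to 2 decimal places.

-2.76

%ΔQ = (12300 − 16530) / [(16530 + 12300)/2] = -4230/14415 = -0.293444…
%ΔP = (38.6 − 34.7) / [(34.7 + 38.6)/2] = 3.9/36.65 = 0.106412…
Arc Ed = %ΔQ / %ΔP = (-4230/14415) / (3.9/36.65) = -2.7576…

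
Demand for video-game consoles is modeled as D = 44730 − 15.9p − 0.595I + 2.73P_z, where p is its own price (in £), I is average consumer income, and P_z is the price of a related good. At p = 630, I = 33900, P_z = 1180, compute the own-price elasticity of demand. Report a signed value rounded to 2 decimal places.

-0.56

At the given values, D = 44730 − 15.9(630) − 0.595(33900) + 2.73(1180) = 17763.9.
∂D/∂p = −15.9.
E = (-15.9) × (630/17763.9) = -0.5638…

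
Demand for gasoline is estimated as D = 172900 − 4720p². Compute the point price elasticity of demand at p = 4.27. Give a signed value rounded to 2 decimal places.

-1.98

dD/dp = −2·4720·p = -40308.8. At p = 4.27, D = 86840.712.
Ed = (dD/dp)·(p/D) = (-40308.8) × (4.27/86840.712) = -1.9820…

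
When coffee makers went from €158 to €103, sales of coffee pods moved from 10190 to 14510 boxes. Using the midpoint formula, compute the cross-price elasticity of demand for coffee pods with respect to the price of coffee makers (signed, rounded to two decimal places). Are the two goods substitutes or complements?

%ΔQ_{coffee pods} = (14510 − 10190)/avg = 4320/12350 = 0.349797…
%ΔP_{coffee makers} = (103 − 158)/avg = -55/130.5 = -0.421455…
E_cross = (4320/12350) / (-55/130.5) = -0.8299…
E_cross < 0 ⇒ the goods are complements.

-0.83; complements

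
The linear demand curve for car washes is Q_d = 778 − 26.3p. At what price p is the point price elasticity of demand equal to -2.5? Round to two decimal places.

Ed = −26.3p/(778 − 26.3p). Set this equal to -2.5:
26.3p = 2.5·(778 − 26.3p) ⇒ 26.3p(1 + 2.5) = 2.5·778
p = 2.5·778 / (26.3·3.5) = 21.1298…

21.13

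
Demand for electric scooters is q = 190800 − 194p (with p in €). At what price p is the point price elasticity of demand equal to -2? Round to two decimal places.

Ed = −194p/(190800 − 194p). Set this equal to -2:
194p = 2·(190800 − 194p) ⇒ 194p(1 + 2) = 2·190800
p = 2·190800 / (194·3) = 655.6701…

655.67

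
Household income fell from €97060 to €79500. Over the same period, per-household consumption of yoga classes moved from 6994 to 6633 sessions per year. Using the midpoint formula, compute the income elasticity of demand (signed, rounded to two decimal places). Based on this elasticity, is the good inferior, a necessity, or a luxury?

0.27; necessity

%ΔQ = (6633 − 6994)/[( 6994 + 6633)/2] = -361/6813.5 = -0.052983…
%ΔIncome = (79500 − 97060)/[( 97060 + 79500)/2] = -17560/88280 = -0.198912…
E_income = (-361/6813.5) / (-17560/88280) = 0.2663…
0 < E_income < 1 ⇒ normal good, necessity.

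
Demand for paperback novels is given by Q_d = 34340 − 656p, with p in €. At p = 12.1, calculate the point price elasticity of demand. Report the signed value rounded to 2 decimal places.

dQ_d/dp = −656. At p = 12.1, Q_d = 34340 − 656(12.1) = 26402.4.
Ed = (dQ_d/dp)·(p/Q_d) = −656 × (12.1/26402.4) = -0.3006…

-0.30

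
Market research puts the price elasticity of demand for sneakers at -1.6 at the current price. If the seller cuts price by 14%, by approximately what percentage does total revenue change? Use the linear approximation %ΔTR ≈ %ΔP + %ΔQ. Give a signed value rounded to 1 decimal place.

%ΔQ ≈ Ed × %ΔP = (-1.6) × (-14%) = +22.4000%
%ΔTR ≈ %ΔP + %ΔQ = (-14%) + (+22.4000%) = +8.4000%

+8.4%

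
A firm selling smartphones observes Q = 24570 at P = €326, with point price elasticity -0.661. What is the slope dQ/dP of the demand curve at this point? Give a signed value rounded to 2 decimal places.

Ed = (dQ/dP)·(P/Q) ⇒ dQ/dP = Ed·Q/P = (-0.661)·24570/326 = -49.8183…

-49.82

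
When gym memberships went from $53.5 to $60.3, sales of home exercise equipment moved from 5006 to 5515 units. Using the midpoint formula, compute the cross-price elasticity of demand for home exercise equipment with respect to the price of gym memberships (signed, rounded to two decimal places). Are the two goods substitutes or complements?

%ΔQ_{home exercise equipment} = (5515 − 5006)/avg = 509/5260.5 = 0.096758…
%ΔP_{gym memberships} = (60.3 − 53.5)/avg = 6.8/56.9 = 0.119507…
E_cross = (509/5260.5) / (6.8/56.9) = 0.8096…
E_cross > 0 ⇒ the goods are substitutes.

0.81; substitutes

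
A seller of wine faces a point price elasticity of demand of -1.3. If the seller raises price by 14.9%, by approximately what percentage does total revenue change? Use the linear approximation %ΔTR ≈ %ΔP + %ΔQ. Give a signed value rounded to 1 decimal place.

-4.5%

%ΔQ ≈ Ed × %ΔP = (-1.3) × (+14.9%) = -19.3700%
%ΔTR ≈ %ΔP + %ΔQ = (+14.9%) + (-19.3700%) = -4.4700%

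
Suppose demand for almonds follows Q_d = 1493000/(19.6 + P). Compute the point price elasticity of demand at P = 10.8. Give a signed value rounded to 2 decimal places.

dQ_d/dP = −1493000/(19.6 + P)² = -1615.52. At P = 10.8, Q_d = 49111.8.
Ed = (dQ_d/dP)·(P/Q_d) = (-1615.52) × (10.8/49111.8) = -0.3552…

-0.36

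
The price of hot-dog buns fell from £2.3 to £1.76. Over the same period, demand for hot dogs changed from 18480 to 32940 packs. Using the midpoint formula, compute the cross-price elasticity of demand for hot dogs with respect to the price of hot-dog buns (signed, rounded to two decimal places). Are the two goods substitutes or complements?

-2.11; complements

%ΔQ_{hot dogs} = (32940 − 18480)/avg = 14460/25710 = 0.562427…
%ΔP_{hot-dog buns} = (1.76 − 2.3)/avg = -0.54/2.03 = -0.266009…
E_cross = (14460/25710) / (-0.54/2.03) = -2.1143…
E_cross < 0 ⇒ the goods are complements.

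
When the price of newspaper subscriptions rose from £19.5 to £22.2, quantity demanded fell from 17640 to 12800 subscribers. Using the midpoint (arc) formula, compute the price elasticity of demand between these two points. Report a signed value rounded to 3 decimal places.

-2.456

%ΔQ = (12800 − 17640) / [(17640 + 12800)/2] = -4840/15220 = -0.318002…
%ΔP = (22.2 − 19.5) / [(19.5 + 22.2)/2] = 2.7/20.85 = 0.129496…
Arc Ed = %ΔQ / %ΔP = (-4840/15220) / (2.7/20.85) = -2.45568…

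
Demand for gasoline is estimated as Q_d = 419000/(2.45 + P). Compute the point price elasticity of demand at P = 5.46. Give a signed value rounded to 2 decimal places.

-0.69

dQ_d/dP = −419000/(2.45 + P)² = -6696.7. At P = 5.46, Q_d = 52970.9.
Ed = (dQ_d/dP)·(P/Q_d) = (-6696.7) × (5.46/52970.9) = -0.6902…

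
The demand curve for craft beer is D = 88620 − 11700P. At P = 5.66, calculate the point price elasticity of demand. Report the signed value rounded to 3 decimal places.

dD/dP = −11700. At P = 5.66, D = 88620 − 11700(5.66) = 22398.
Ed = (dD/dP)·(P/D) = −11700 × (5.66/22398) = -2.95660…

-2.957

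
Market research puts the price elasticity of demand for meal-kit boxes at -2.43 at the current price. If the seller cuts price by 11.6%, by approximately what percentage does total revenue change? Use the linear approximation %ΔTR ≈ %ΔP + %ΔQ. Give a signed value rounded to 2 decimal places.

+16.59%

%ΔQ ≈ Ed × %ΔP = (-2.43) × (-11.6%) = +28.1880%
%ΔTR ≈ %ΔP + %ΔQ = (-11.6%) + (+28.1880%) = +16.5880%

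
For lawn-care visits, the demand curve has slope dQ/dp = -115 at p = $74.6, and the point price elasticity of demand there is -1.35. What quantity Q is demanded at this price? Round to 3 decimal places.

Ed = (dQ/dp)·(p/Q) ⇒ Q = (dQ/dp)·p/Ed = (-115)·74.6/(-1.35) = 6354.81481…

6354.815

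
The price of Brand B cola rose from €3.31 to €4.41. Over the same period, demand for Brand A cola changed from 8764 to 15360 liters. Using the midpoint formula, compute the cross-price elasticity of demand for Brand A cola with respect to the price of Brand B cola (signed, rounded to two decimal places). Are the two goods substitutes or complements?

%ΔQ_{Brand A cola} = (15360 − 8764)/avg = 6596/12062 = 0.546841…
%ΔP_{Brand B cola} = (4.41 − 3.31)/avg = 1.1/3.86 = 0.284974…
E_cross = (6596/12062) / (1.1/3.86) = 1.9189…
E_cross > 0 ⇒ the goods are substitutes.

1.92; substitutes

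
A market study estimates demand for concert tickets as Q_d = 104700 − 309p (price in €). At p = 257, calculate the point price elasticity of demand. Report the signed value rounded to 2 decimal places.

dQ_d/dp = −309. At p = 257, Q_d = 104700 − 309(257) = 25287.
Ed = (dQ_d/dp)·(p/Q_d) = −309 × (257/25287) = -3.1404…

-3.14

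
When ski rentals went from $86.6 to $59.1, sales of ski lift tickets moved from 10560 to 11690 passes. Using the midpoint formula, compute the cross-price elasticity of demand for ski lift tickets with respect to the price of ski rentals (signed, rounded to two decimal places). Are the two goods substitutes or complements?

-0.27; complements

%ΔQ_{ski lift tickets} = (11690 − 10560)/avg = 1130/11125 = 0.101573…
%ΔP_{ski rentals} = (59.1 − 86.6)/avg = -27.5/72.85 = -0.377487…
E_cross = (1130/11125) / (-27.5/72.85) = -0.2690…
E_cross < 0 ⇒ the goods are complements.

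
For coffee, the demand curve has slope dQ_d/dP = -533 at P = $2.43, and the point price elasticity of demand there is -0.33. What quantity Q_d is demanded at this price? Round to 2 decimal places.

Ed = (dQ_d/dP)·(P/Q_d) ⇒ Q_d = (dQ_d/dP)·P/Ed = (-533)·2.43/(-0.33) = 3924.8181…

3924.82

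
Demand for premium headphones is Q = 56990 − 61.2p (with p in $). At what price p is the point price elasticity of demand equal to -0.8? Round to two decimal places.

413.87

Ed = −61.2p/(56990 − 61.2p). Set this equal to -0.8:
61.2p = 0.8·(56990 − 61.2p) ⇒ 61.2p(1 + 0.8) = 0.8·56990
p = 0.8·56990 / (61.2·1.8) = 413.8707…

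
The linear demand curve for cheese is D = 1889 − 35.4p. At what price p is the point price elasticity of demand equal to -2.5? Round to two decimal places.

Ed = −35.4p/(1889 − 35.4p). Set this equal to -2.5:
35.4p = 2.5·(1889 − 35.4p) ⇒ 35.4p(1 + 2.5) = 2.5·1889
p = 2.5·1889 / (35.4·3.5) = 38.1154…

38.12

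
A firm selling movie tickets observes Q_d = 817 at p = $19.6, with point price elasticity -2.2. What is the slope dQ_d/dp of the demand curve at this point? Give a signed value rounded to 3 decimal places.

-91.704

Ed = (dQ_d/dp)·(p/Q_d) ⇒ dQ_d/dp = Ed·Q_d/p = (-2.2)·817/19.6 = -91.70408…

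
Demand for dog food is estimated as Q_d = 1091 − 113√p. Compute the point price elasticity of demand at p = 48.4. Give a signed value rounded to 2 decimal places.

-1.29

dQ_d/dp = −113/(2√p) = -8.1213. At p = 48.4, Q_d = 304.858.
Ed = (dQ_d/dp)·(p/Q_d) = (-8.1213) × (48.4/304.858) = -1.2893…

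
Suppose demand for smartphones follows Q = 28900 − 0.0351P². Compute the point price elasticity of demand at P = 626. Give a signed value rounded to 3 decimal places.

-1.816

dQ/dP = −2·0.0351·P = -43.9452. At P = 626, Q = 15145.1524.
Ed = (dQ/dP)·(P/Q) = (-43.9452) × (626/15145.1524) = -1.81640…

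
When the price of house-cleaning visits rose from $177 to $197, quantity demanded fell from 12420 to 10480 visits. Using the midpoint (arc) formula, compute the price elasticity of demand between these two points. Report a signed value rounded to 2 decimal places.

-1.58

%ΔQ = (10480 − 12420) / [(12420 + 10480)/2] = -1940/11450 = -0.169432…
%ΔP = (197 − 177) / [(177 + 197)/2] = 20/187 = 0.106951…
Arc Ed = %ΔQ / %ΔP = (-1940/11450) / (20/187) = -1.5841…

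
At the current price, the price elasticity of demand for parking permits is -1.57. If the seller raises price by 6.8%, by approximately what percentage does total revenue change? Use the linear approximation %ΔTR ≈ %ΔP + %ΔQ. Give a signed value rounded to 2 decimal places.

-3.88%

%ΔQ ≈ Ed × %ΔP = (-1.57) × (+6.8%) = -10.6760%
%ΔTR ≈ %ΔP + %ΔQ = (+6.8%) + (-10.6760%) = -3.8760%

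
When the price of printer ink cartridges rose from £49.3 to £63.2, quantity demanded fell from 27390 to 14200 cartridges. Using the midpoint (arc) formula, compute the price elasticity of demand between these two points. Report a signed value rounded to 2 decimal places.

%ΔQ = (14200 − 27390) / [(27390 + 14200)/2] = -13190/20795 = -0.634287…
%ΔP = (63.2 − 49.3) / [(49.3 + 63.2)/2] = 13.9/56.25 = 0.247111…
Arc Ed = %ΔQ / %ΔP = (-13190/20795) / (13.9/56.25) = -2.5668…

-2.57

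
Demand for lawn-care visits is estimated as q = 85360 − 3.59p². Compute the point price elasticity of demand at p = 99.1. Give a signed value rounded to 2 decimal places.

dq/dp = −2·3.59·p = -711.538. At p = 99.1, q = 50103.2921.
Ed = (dq/dp)·(p/q) = (-711.538) × (99.1/50103.2921) = -1.4073…

-1.41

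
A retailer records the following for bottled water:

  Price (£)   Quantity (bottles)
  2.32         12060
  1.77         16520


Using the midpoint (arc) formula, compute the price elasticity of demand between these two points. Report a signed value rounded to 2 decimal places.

-1.16

%ΔQ = (16520 − 12060) / [(12060 + 16520)/2] = 4460/14290 = 0.312106…
%ΔP = (1.77 − 2.32) / [(2.32 + 1.77)/2] = -0.55/2.045 = -0.268948…
Arc Ed = %ΔQ / %ΔP = (4460/14290) / (-0.55/2.045) = -1.1604…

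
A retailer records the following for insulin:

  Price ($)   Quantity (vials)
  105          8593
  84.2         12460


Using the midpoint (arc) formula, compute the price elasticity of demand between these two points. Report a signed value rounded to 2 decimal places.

-1.67

%ΔQ = (12460 − 8593) / [(8593 + 12460)/2] = 3867/10526.5 = 0.367358…
%ΔP = (84.2 − 105) / [(105 + 84.2)/2] = -20.8/94.6 = -0.219873…
Arc Ed = %ΔQ / %ΔP = (3867/10526.5) / (-20.8/94.6) = -1.6707…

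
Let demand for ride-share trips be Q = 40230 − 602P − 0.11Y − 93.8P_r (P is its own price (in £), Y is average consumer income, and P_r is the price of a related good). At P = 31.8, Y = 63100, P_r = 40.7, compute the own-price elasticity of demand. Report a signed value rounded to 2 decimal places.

-1.85

At the given values, Q = 40230 − 602(31.8) − 0.11(63100) − 93.8(40.7) = 10327.74.
∂Q/∂P = −602.
E = (-602) × (31.8/10327.74) = -1.8536…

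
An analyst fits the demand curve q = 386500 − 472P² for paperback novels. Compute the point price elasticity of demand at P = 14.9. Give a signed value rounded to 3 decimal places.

dq/dP = −2·472·P = -14065.6. At P = 14.9, q = 281711.28.
Ed = (dq/dP)·(P/q) = (-14065.6) × (14.9/281711.28) = -0.74394…

-0.744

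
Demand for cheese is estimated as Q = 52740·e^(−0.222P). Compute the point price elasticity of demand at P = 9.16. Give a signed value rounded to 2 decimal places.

-2.03

dQ/dP = −0.222·Q = -1532.31. At P = 9.16, Q = 6902.3.
Ed = (dQ/dP)·(P/Q) = (-1532.31) × (9.16/6902.3) = -2.0335…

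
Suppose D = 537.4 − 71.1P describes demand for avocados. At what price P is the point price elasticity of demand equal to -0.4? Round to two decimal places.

2.16

Ed = −71.1P/(537.4 − 71.1P). Set this equal to -0.4:
71.1P = 0.4·(537.4 − 71.1P) ⇒ 71.1P(1 + 0.4) = 0.4·537.4
P = 0.4·537.4 / (71.1·1.4) = 2.1595…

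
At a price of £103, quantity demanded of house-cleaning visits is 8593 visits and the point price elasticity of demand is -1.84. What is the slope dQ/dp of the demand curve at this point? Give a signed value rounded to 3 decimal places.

-153.506

Ed = (dQ/dp)·(p/Q) ⇒ dQ/dp = Ed·Q/p = (-1.84)·8593/103 = -153.50601…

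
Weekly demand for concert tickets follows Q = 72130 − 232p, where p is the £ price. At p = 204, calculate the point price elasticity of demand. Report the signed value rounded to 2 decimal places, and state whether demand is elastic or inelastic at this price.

-1.91; elastic

dQ/dp = −232. At p = 204, Q = 72130 − 232(204) = 24802.
Ed = (dQ/dp)·(p/Q) = −232 × (204/24802) = -1.9082…
|Ed| = 1.91 > 1, so demand is elastic.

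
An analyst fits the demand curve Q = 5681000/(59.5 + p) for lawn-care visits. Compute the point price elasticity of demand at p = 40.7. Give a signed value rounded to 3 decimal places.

-0.406

dQ/dp = −5681000/(59.5 + p)² = -565.834. At p = 40.7, Q = 56696.6.
Ed = (dQ/dp)·(p/Q) = (-565.834) × (40.7/56696.6) = -0.40618…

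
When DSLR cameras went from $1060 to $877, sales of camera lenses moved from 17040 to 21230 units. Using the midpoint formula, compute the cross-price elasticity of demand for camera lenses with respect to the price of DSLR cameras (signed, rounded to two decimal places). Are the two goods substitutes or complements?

-1.16; complements

%ΔQ_{camera lenses} = (21230 − 17040)/avg = 4190/19135 = 0.218970…
%ΔP_{DSLR cameras} = (877 − 1060)/avg = -183/968.5 = -0.188951…
E_cross = (4190/19135) / (-183/968.5) = -1.1588…
E_cross < 0 ⇒ the goods are complements.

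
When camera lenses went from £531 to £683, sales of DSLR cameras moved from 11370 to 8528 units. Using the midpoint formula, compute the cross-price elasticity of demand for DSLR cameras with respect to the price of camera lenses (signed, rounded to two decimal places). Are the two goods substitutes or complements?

%ΔQ_{DSLR cameras} = (8528 − 11370)/avg = -2842/9949 = -0.285656…
%ΔP_{camera lenses} = (683 − 531)/avg = 152/607 = 0.250411…
E_cross = (-2842/9949) / (152/607) = -1.1407…
E_cross < 0 ⇒ the goods are complements.

-1.14; complements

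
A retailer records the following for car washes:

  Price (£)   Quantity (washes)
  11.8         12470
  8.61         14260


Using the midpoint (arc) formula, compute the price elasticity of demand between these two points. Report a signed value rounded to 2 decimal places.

%ΔQ = (14260 − 12470) / [(12470 + 14260)/2] = 1790/13365 = 0.133931…
%ΔP = (8.61 − 11.8) / [(11.8 + 8.61)/2] = -3.19/10.205 = -0.312591…
Arc Ed = %ΔQ / %ΔP = (1790/13365) / (-3.19/10.205) = -0.4284…

-0.43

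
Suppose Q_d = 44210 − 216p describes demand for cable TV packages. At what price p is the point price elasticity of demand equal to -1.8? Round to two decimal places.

Ed = −216p/(44210 − 216p). Set this equal to -1.8:
216p = 1.8·(44210 − 216p) ⇒ 216p(1 + 1.8) = 1.8·44210
p = 1.8·44210 / (216·2.8) = 131.5773…

131.58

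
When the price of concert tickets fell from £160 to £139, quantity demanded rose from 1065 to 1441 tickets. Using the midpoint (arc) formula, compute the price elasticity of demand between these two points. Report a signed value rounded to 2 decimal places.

%ΔQ = (1441 − 1065) / [(1065 + 1441)/2] = 376/1253 = 0.300079…
%ΔP = (139 − 160) / [(160 + 139)/2] = -21/149.5 = -0.140468…
Arc Ed = %ΔQ / %ΔP = (376/1253) / (-21/149.5) = -2.1362…

-2.14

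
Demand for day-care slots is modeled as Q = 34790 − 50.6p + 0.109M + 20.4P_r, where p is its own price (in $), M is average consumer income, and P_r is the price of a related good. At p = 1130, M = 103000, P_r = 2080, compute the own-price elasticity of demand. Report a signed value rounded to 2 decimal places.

At the given values, Q = 34790 − 50.6(1130) + 0.109(103000) + 20.4(2080) = 31271.
∂Q/∂p = −50.6.
E = (-50.6) × (1130/31271) = -1.8284…

-1.83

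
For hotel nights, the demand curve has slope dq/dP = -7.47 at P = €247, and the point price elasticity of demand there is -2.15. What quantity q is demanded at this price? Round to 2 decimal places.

Ed = (dq/dP)·(P/q) ⇒ q = (dq/dP)·P/Ed = (-7.47)·247/(-2.15) = 858.1813…

858.18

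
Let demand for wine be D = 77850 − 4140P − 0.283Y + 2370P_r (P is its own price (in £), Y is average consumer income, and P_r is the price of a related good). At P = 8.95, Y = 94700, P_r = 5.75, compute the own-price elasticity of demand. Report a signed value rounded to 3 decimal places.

At the given values, D = 77850 − 4140(8.95) − 0.283(94700) + 2370(5.75) = 27624.4.
∂D/∂P = −4140.
E = (-4140) × (8.95/27624.4) = -1.34131…

-1.341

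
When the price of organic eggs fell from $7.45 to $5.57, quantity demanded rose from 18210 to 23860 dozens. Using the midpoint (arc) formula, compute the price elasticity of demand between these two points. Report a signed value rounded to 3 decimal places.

-0.930

%ΔQ = (23860 − 18210) / [(18210 + 23860)/2] = 5650/21035 = 0.268599…
%ΔP = (5.57 − 7.45) / [(7.45 + 5.57)/2] = -1.88/6.51 = -0.288786…
Arc Ed = %ΔQ / %ΔP = (5650/21035) / (-1.88/6.51) = -0.93009…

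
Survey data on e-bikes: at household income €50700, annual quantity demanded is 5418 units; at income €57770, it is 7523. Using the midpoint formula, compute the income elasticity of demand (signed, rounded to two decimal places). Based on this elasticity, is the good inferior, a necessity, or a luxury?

%ΔQ = (7523 − 5418)/[( 5418 + 7523)/2] = 2105/6470.5 = 0.325322…
%ΔIncome = (57770 − 50700)/[( 50700 + 57770)/2] = 7070/54235 = 0.130358…
E_income = (2105/6470.5) / (7070/54235) = 2.4955…
E_income > 1 ⇒ normal good, luxury.

2.50; luxury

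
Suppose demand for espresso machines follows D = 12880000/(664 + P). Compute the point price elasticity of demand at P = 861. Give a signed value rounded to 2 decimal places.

-0.56

dD/dP = −12880000/(664 + P)² = -5.5383. At P = 861, D = 8445.9.
Ed = (dD/dP)·(P/D) = (-5.5383) × (861/8445.9) = -0.5645…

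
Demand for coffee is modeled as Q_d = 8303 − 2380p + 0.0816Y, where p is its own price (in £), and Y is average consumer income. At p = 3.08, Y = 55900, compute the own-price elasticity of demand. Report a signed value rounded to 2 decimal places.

At the given values, Q_d = 8303 − 2380(3.08) + 0.0816(55900) = 5534.04.
∂Q_d/∂p = −2380.
E = (-2380) × (3.08/5534.04) = -1.3246…

-1.32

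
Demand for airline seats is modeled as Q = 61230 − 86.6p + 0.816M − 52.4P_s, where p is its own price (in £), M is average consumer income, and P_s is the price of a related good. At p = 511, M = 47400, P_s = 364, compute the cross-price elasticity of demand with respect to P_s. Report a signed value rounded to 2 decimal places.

-0.52

At the given values, Q = 61230 − 86.6(511) + 0.816(47400) − 52.4(364) = 36582.2.
∂Q/∂P_s = -52.4.
E = (-52.4) × (364/36582.2) = -0.5213…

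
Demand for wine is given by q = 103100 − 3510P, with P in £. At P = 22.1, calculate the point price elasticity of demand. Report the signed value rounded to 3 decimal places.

-3.039

dq/dP = −3510. At P = 22.1, q = 103100 − 3510(22.1) = 25529.
Ed = (dq/dP)·(P/q) = −3510 × (22.1/25529) = -3.03854…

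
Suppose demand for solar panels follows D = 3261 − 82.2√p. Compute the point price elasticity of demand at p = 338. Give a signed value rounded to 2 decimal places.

dD/dp = −82.2/(2√p) = -2.23555. At p = 338, D = 1749.77.
Ed = (dD/dp)·(p/D) = (-2.23555) × (338/1749.77) = -0.4318…

-0.43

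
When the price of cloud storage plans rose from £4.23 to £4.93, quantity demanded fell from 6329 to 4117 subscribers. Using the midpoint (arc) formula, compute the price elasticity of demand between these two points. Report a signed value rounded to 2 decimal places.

%ΔQ = (4117 − 6329) / [(6329 + 4117)/2] = -2212/5223 = -0.423511…
%ΔP = (4.93 − 4.23) / [(4.23 + 4.93)/2] = 0.7/4.58 = 0.152838…
Arc Ed = %ΔQ / %ΔP = (-2212/5223) / (0.7/4.58) = -2.7709…

-2.77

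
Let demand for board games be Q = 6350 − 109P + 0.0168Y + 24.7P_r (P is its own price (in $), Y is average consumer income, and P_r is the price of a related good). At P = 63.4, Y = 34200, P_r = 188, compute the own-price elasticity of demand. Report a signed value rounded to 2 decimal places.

-1.48

At the given values, Q = 6350 − 109(63.4) + 0.0168(34200) + 24.7(188) = 4657.56.
∂Q/∂P = −109.
E = (-109) × (63.4/4657.56) = -1.4837…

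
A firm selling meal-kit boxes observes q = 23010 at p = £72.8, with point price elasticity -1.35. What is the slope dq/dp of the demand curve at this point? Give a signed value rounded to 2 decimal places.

Ed = (dq/dp)·(p/q) ⇒ dq/dp = Ed·q/p = (-1.35)·23010/72.8 = -426.6964…

-426.70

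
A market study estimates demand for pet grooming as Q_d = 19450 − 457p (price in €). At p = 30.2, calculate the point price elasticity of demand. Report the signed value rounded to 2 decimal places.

-2.44

dQ_d/dp = −457. At p = 30.2, Q_d = 19450 − 457(30.2) = 5648.6.
Ed = (dQ_d/dp)·(p/Q_d) = −457 × (30.2/5648.6) = -2.4433…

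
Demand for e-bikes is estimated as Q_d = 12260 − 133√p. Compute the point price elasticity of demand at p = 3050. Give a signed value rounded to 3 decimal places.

-0.747

dQ_d/dp = −133/(2√p) = -1.20413. At p = 3050, Q_d = 4914.83.
Ed = (dQ_d/dp)·(p/Q_d) = (-1.20413) × (3050/4914.83) = -0.74724…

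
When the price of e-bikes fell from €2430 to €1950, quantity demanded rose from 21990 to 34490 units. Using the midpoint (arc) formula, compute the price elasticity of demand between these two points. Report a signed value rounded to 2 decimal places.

-2.02

%ΔQ = (34490 − 21990) / [(21990 + 34490)/2] = 12500/28240 = 0.442634…
%ΔP = (1950 − 2430) / [(2430 + 1950)/2] = -480/2190 = -0.219178…
Arc Ed = %ΔQ / %ΔP = (12500/28240) / (-480/2190) = -2.0195…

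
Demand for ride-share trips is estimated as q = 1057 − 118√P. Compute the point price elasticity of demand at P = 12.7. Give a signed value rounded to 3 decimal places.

dq/dP = −118/(2√P) = -16.5558. At P = 12.7, q = 636.483.
Ed = (dq/dP)·(P/q) = (-16.5558) × (12.7/636.483) = -0.33034…

-0.330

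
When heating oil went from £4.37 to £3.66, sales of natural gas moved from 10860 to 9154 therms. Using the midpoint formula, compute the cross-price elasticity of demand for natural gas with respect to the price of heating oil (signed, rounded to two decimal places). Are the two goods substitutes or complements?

0.96; substitutes

%ΔQ_{natural gas} = (9154 − 10860)/avg = -1706/10007 = -0.170480…
%ΔP_{heating oil} = (3.66 − 4.37)/avg = -0.71/4.015 = -0.176836…
E_cross = (-1706/10007) / (-0.71/4.015) = 0.9640…
E_cross > 0 ⇒ the goods are substitutes.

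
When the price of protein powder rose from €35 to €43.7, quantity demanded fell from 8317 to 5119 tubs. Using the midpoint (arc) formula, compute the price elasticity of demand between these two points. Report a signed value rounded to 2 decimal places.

-2.15

%ΔQ = (5119 − 8317) / [(8317 + 5119)/2] = -3198/6718 = -0.476034…
%ΔP = (43.7 − 35) / [(35 + 43.7)/2] = 8.7/39.35 = 0.221092…
Arc Ed = %ΔQ / %ΔP = (-3198/6718) / (8.7/39.35) = -2.1530…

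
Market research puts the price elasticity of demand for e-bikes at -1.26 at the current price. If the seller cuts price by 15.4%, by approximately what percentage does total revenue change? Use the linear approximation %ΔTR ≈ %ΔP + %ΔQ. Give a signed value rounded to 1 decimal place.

%ΔQ ≈ Ed × %ΔP = (-1.26) × (-15.4%) = +19.4040%
%ΔTR ≈ %ΔP + %ΔQ = (-15.4%) + (+19.4040%) = +4.0040%

+4.0%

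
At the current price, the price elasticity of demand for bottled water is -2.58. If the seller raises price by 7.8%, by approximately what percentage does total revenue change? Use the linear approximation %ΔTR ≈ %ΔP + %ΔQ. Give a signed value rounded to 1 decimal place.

%ΔQ ≈ Ed × %ΔP = (-2.58) × (+7.8%) = -20.1240%
%ΔTR ≈ %ΔP + %ΔQ = (+7.8%) + (-20.1240%) = -12.3240%

-12.3%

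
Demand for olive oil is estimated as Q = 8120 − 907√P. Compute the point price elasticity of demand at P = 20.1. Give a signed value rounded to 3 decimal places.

dQ/dP = −907/(2√P) = -101.153. At P = 20.1, Q = 4053.64.
Ed = (dQ/dP)·(P/Q) = (-101.153) × (20.1/4053.64) = -0.50156…

-0.502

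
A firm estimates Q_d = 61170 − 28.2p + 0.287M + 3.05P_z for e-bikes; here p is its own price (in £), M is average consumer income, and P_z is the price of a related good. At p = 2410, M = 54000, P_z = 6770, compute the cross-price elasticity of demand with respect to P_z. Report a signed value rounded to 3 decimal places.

At the given values, Q_d = 61170 − 28.2(2410) + 0.287(54000) + 3.05(6770) = 29354.5.
∂Q_d/∂P_z = 3.05.
E = (3.05) × (6770/29354.5) = 0.70341…

0.703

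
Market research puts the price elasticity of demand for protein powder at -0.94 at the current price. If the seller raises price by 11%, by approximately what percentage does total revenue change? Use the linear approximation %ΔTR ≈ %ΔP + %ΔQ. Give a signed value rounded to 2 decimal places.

%ΔQ ≈ Ed × %ΔP = (-0.94) × (+11%) = -10.3400%
%ΔTR ≈ %ΔP + %ΔQ = (+11%) + (-10.3400%) = +0.6600%

+0.66%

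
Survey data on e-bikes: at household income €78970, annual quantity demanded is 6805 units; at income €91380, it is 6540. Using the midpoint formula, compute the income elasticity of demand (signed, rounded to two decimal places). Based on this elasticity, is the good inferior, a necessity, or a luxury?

-0.27; inferior

%ΔQ = (6540 − 6805)/[( 6805 + 6540)/2] = -265/6672.5 = -0.039715…
%ΔIncome = (91380 − 78970)/[( 78970 + 91380)/2] = 12410/85175 = 0.145700…
E_income = (-265/6672.5) / (12410/85175) = -0.2725…
E_income < 0 ⇒ inferior good.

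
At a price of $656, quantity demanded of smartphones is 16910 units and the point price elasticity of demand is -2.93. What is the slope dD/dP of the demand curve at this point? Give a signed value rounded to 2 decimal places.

-75.53

Ed = (dD/dP)·(P/D) ⇒ dD/dP = Ed·D/P = (-2.93)·16910/656 = -75.5278…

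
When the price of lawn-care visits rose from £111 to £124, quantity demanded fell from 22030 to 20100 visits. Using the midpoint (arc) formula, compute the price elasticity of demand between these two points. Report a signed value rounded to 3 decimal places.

-0.828

%ΔQ = (20100 − 22030) / [(22030 + 20100)/2] = -1930/21065 = -0.091621…
%ΔP = (124 − 111) / [(111 + 124)/2] = 13/117.5 = 0.110638…
Arc Ed = %ΔQ / %ΔP = (-1930/21065) / (13/117.5) = -0.82811…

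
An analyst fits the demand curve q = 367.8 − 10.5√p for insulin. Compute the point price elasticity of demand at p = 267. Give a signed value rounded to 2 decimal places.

-0.44

dq/dp = −10.5/(2√p) = -0.321295. At p = 267, q = 196.229.
Ed = (dq/dp)·(p/q) = (-0.321295) × (267/196.229) = -0.4371…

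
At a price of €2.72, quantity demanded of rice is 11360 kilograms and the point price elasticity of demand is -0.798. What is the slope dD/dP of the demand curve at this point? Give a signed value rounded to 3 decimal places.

Ed = (dD/dP)·(P/D) ⇒ dD/dP = Ed·D/P = (-0.798)·11360/2.72 = -3332.82352…

-3332.824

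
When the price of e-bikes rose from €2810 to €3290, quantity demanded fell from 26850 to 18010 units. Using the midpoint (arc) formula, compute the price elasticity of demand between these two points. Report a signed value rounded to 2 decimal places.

%ΔQ = (18010 − 26850) / [(26850 + 18010)/2] = -8840/22430 = -0.394115…
%ΔP = (3290 − 2810) / [(2810 + 3290)/2] = 480/3050 = 0.157377…
Arc Ed = %ΔQ / %ΔP = (-8840/22430) / (480/3050) = -2.5042…

-2.50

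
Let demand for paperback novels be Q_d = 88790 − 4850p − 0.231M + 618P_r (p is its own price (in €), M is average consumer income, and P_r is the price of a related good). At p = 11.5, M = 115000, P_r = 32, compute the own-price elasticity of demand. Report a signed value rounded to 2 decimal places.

At the given values, Q_d = 88790 − 4850(11.5) − 0.231(115000) + 618(32) = 26226.
∂Q_d/∂p = −4850.
E = (-4850) × (11.5/26226) = -2.1267…

-2.13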